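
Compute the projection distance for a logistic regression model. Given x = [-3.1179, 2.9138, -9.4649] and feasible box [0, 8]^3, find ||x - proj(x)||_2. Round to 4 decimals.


Project each component onto [0, 8].
clip(-3.1179) = 0.0, clip(2.9138) = 2.9138, clip(-9.4649) = 0.0
Projection = [0.0, 2.9138, 0.0]
Squared diffs: [9.7213, 0.0, 89.5843]
Distance = sqrt(99.3056) = 9.9652


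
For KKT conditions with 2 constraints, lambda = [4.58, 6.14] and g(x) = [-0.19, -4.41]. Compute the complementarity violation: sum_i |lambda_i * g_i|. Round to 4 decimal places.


KKT complementary slackness check:
lambda_1 * g_1 = 4.58 * -0.19 = -0.8702
lambda_2 * g_2 = 6.14 * -4.41 = -27.0774
Total violation = 0.8702 + 27.0774 = 27.9476


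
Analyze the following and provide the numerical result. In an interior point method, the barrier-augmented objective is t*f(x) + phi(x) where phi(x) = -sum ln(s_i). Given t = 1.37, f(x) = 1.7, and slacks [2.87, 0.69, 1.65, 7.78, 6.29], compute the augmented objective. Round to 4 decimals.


Step 1: Compute log-barrier.
ln values: [1.0543, -0.3711, 0.5008, 2.0516, 1.839]
phi = -(1.0543 - 0.3711 + 0.5008 + 2.0516 + 1.839) = -5.0745
Step 2: Compute augmented objective.
t*f(x) = 1.37*1.7 = 2.329
Total = 2.329 - 5.0745 = -2.7455


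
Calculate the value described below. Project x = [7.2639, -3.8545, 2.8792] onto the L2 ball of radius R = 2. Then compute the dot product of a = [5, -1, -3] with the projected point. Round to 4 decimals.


Step 1: Compute ||x|| (intermediates to 6 decimals).
||x|| = sqrt(7.2639^2 + (-3.8545)^2 + 2.8792^2) = 8.712704
Step 2: Project.
Since ||x|| > R, scale = R/||x|| = 2/8.712704 = 0.22955, proj(x) = scale * x
proj(x) = [1.667428, -0.8848, 0.66092]
Step 3: Dot product.
a^T * proj(x) = 5*1.667428 - 1*(-0.8848) - 3*0.66092 = 7.2392


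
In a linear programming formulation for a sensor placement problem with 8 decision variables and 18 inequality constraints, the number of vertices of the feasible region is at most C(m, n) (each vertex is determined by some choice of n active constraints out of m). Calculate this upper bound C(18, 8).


Each vertex corresponds to some choice of n active constraints out of m, so the number of vertices is at most C(m, n) = m! / (n!(m-n)!).
m = 18, n = 8
Numerator: 18 * 17 * 16 * 15 * 14 * 13 * 12 * 11
Denominator: 8! = 40320
C(18, 8) = 43758


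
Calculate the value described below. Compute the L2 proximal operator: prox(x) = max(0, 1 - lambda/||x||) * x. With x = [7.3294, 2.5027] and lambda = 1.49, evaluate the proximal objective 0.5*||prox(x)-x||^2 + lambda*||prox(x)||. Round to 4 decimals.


Step 1: Compute ||x||.
||x|| = 7.7449
Step 2: Compute scaling factor.
scale = max(0, 1 - 1.49/7.7449) = 0.8076
Step 3: prox(x) = [5.9193, 2.0212]
||prox(x)|| = 6.2549
Step 4: Proximal objective.
0.5*||prox-x||^2 = 1.1101
lambda*||prox|| = 9.3198
Total = 10.4299


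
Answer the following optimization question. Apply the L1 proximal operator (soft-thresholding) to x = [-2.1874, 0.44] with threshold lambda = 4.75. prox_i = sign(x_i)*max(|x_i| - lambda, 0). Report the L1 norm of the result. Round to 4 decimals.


Soft-thresholding with lambda = 4.75:
prox(-2.1874) = sign(-2.1874)*max(|-2.1874| - 4.75, 0) = 0.0
prox(0.44) = sign(0.44)*max(|0.44| - 4.75, 0) = 0.0
prox(x) = [0.0, 0.0]
||prox(x)||_1 = 0.0 + 0.0 = 0.0


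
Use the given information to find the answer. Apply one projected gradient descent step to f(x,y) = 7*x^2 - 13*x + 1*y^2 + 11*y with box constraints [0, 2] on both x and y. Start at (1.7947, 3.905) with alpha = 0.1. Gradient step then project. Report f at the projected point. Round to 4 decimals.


Step 1: Compute gradient at (1.7947, 3.905).
grad_x = 2*7*1.7947 - 13 = 12.1258
grad_y = 2*1*3.905 + 11 = 18.81
Step 2: Gradient step.
x_raw = 1.7947 - 0.1*12.1258 = 0.5821
y_raw = 3.905 - 0.1*18.81 = 2.024
Step 3: Project onto [0, 2].
x_proj = clip(0.5821) = 0.5821
y_proj = clip(2.024) = 2.0
Step 4: Evaluate f.
f(0.5821, 2.0) = 20.8045


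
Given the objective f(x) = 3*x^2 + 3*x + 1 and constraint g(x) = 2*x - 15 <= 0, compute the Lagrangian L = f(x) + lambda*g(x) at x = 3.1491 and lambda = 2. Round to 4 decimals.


Step 1: Evaluate f(x).
f(3.1491) = 3*3.1491^2 + 3*3.1491 + 1 = 40.1978
Step 2: Evaluate g(x).
g(3.1491) = 2*3.1491 - 15 = -8.7018
Step 3: Compute Lagrangian.
L = 40.1978 + 2*-8.7018 = 22.7942


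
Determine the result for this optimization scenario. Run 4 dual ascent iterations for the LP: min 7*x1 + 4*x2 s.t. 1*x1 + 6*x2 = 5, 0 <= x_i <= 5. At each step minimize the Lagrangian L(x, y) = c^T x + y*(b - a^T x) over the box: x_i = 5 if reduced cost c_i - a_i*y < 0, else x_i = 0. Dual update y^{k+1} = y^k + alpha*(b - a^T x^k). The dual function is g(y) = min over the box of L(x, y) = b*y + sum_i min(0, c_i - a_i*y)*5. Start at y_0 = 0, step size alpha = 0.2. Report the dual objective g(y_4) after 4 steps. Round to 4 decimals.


Dual ascent for LP: min 7*x1 + 4*x2, 1*x1 + 6*x2 = 5, 0 <= x_i <= 5
Step 1: y^k = 0.0, reduced costs: (7.0, 4.0)
  x^k = (0.0, 0.0), subgradient = b - a^T x = 5.0
  y^{k+1} = 0.0 + 0.2*5.0 = 1.0
Step 2: y^k = 1.0, reduced costs: (6.0, -2.0)
  x^k = (0.0, 5.0), subgradient = b - a^T x = -25.0
  y^{k+1} = 1.0 + 0.2*-25.0 = -4.0
Step 3: y^k = -4.0, reduced costs: (11.0, 28.0)
  x^k = (0.0, 0.0), subgradient = b - a^T x = 5.0
  y^{k+1} = -4.0 + 0.2*5.0 = -3.0
Step 4: y^k = -3.0, reduced costs: (10.0, 22.0)
  x^k = (0.0, 0.0), subgradient = b - a^T x = 5.0
  y^{k+1} = -3.0 + 0.2*5.0 = -2.0
Dual objective at y_4 = -2.0: reduced costs (9.0, 16.0), box minimizer x = (0.0, 0.0)
g(y_4) = b*y + (c1 - a1*y)*x1 + (c2 - a2*y)*x2 = 5*(-2.0) + 9.0*0.0 + 16.0*0.0 = -10.0 + 0.0 + 0.0 = -10.0


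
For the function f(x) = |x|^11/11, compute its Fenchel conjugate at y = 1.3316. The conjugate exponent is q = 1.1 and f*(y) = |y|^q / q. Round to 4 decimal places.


The conjugate exponent q satisfies 1/p + 1/q = 1.
p = 11, so q = 11/(11 - 1) = 1.1
|y|^q = 1.3316^1.1 = 1.3703
f*(1.3316) = 1.3703 / 1.1 = 1.2457


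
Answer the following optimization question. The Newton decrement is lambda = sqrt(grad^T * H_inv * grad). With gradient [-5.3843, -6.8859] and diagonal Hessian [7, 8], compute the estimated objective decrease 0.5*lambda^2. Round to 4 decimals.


Step 1: H is diagonal, so H^(-1) * g = [-0.7692, -0.8607].
Step 2: g^T H^(-1) g = sum_i g_i^2 / H_ii
  = (-5.3843)^2/7 + (-6.8859)^2/8
  = 4.1415 + 5.927 = 10.0685
Step 3: Objective decrease = 0.5 * g^T H^(-1) g = 5.0342


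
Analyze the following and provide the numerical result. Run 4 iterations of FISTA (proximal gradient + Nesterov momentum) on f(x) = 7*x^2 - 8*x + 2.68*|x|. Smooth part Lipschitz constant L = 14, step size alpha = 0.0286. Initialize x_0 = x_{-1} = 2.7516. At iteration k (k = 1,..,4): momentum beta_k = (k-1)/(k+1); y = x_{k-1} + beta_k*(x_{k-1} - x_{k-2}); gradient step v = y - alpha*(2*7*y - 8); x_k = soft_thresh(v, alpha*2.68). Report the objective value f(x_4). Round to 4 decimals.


FISTA on f(x) = 7*x^2 - 8*x + 2.68*|x|
L = 14, alpha = 0.0286
Iteration 1: beta = 0.0, y = 2.7516 + 0.0*(2.7516 - 2.7516) = 2.7516
  grad(y) = 30.5224, v = y - alpha*grad = 1.8787
  prox(v) = soft_thresh(1.8787, 0.0766) = 1.802
Iteration 2: beta = 0.3333, y = 1.802 + 0.3333*(1.802 - 2.7516) = 1.4855
  grad(y) = 12.7967, v = y - alpha*grad = 1.1195
  prox(v) = soft_thresh(1.1195, 0.0766) = 1.0428
Iteration 3: beta = 0.5, y = 1.0428 + 0.5*(1.0428 - 1.802) = 0.6633
  grad(y) = 1.2857, v = y - alpha*grad = 0.6265
  prox(v) = soft_thresh(0.6265, 0.0766) = 0.5498
Iteration 4: beta = 0.6, y = 0.5498 + 0.6*(0.5498 - 1.0428) = 0.254
  grad(y) = -4.4434, v = y - alpha*grad = 0.3811
  prox(v) = soft_thresh(0.3811, 0.0766) = 0.3045
f(x_4) = 7*0.3045^2 - 8*0.3045 + 2.68*|0.3045| = -0.9709


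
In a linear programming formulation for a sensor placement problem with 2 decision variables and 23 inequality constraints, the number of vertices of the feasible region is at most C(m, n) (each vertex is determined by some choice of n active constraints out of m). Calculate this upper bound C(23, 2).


Each vertex corresponds to some choice of n active constraints out of m, so the number of vertices is at most C(m, n) = m! / (n!(m-n)!).
m = 23, n = 2
Numerator: 23 * 22
Denominator: 2! = 2
C(23, 2) = 253


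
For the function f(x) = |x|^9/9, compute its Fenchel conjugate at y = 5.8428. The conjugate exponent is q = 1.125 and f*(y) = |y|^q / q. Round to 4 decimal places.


The conjugate exponent q satisfies 1/p + 1/q = 1.
p = 9, so q = 9/(9 - 1) = 1.125
|y|^q = 5.8428^1.125 = 7.2853
f*(5.8428) = 7.2853 / 1.125 = 6.4758


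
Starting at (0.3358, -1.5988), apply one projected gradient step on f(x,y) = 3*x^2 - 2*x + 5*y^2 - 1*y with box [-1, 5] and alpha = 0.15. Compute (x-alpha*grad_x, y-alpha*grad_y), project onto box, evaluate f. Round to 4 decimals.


Step 1: Compute gradient at (0.3358, -1.5988).
grad_x = 2*3*0.3358 - 2 = 0.0148
grad_y = 2*5*-1.5988 - 1 = -16.988
Step 2: Gradient step.
x_raw = 0.3358 - 0.15*0.0148 = 0.3336
y_raw = -1.5988 - 0.15*-16.988 = 0.9494
Step 3: Project onto [-1, 5].
x_proj = clip(0.3336) = 0.3336
y_proj = clip(0.9494) = 0.9494
Step 4: Evaluate f.
f(0.3336, 0.9494) = 3.2241


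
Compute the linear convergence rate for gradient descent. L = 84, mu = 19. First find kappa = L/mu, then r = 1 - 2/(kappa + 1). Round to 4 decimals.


Step 1: Compute the condition number.
kappa = L/mu = 84/19 = 4.4211
Step 2: Compute the convergence rate.
r = 1 - 2/(kappa + 1) = 1 - 2*mu/(L + mu) = (L - mu)/(L + mu) = 65/103 = 0.6311


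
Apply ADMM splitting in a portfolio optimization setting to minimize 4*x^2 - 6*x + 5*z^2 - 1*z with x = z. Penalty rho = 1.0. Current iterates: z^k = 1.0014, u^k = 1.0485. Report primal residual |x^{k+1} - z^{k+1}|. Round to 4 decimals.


ADMM iteration with rho = 1.0, z^k = 1.0014, u^k = 1.0485
Step 1: x-update.
Minimize 4*x^2 - 6*x + (1.0/2)*(x - 1.0014 + 1.0485)^2
FOC: (2*4 + 1.0)*x = 6 + 1.0*(1.0014 - 1.0485)
x^{k+1} = 0.6614
Step 2: z-update.
Minimize 5*z^2 - 1*z + (1.0/2)*(0.6614 - z + 1.0485)^2
FOC: (2*5 + 1.0)*z = 1 + 1.0*(0.6614 + 1.0485)
z^{k+1} = 0.2464
Step 3: u-update.
u^{k+1} = 1.0485 + 0.6614 - 0.2464 = 1.4636
Step 4: Primal residual = |0.6614 - 0.2464| = 0.4151


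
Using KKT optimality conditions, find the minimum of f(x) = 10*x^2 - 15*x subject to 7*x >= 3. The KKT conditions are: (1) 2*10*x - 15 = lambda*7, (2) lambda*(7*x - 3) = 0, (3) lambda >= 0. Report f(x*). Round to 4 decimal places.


Step 1: Try lambda = 0 (constraint inactive).
Stationarity: 2*10*x - 15 = 0
x* = 15/(2*10) = 0.75
Check constraint: 7*0.75 = 5.25 >= 3 -- satisfied.
Step 2: Compute optimal value.
f(x*) = 10*0.75^2 - 15*0.75 = -5.625


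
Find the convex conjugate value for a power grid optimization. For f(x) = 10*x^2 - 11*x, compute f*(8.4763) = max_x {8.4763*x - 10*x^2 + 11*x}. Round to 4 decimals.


f*(y) = sup_x {y*x - a*x^2 - b*x} = sup_x {(y-b)*x - a*x^2}
FOC: (y - b) - 2a*x = 0 => x* = (y - b)/(2a)
x* = (8.4763 + 11)/(2*10) = 0.9738
f*(8.4763) = (y-b)^2/(4a) = (8.4763 + 11)^2/(4*10)
= 379.3263/40 = 9.4832


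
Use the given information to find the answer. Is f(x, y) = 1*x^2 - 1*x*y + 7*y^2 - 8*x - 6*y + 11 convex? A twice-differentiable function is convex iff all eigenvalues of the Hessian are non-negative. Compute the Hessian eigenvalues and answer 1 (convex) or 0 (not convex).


The Hessian of f(x,y) = 1*x^2 - 1*x*y + 7*y^2 - 8*x - 6*y + 11 is:
H = [[2, -1], [-1, 14]]
Trace = 2 + 14 = 16
Determinant = 2*14 - (-1)^2 = 27
Discriminant = (16)^2 - 4*27 = 148.0
Eigenvalues: lambda_1 = 1.9172, lambda_2 = 14.0828
The function is convex.

1


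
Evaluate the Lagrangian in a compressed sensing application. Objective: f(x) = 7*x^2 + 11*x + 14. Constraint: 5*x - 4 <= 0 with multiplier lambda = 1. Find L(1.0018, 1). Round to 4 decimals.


Step 1: Evaluate f(x).
f(1.0018) = 7*1.0018^2 + 11*1.0018 + 14 = 32.045
Step 2: Evaluate g(x).
g(1.0018) = 5*1.0018 - 4 = 1.009
Step 3: Compute Lagrangian.
L = 32.045 + 1*1.009 = 33.054


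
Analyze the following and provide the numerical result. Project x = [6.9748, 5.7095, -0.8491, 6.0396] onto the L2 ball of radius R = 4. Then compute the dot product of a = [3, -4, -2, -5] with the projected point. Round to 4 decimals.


Step 1: Compute ||x|| (intermediates to 6 decimals).
||x|| = sqrt(6.9748^2 + 5.7095^2 + (-0.8491)^2 + 6.0396^2) = 10.883196
Step 2: Project.
Since ||x|| > R, scale = R/||x|| = 4/10.883196 = 0.367539, proj(x) = scale * x
proj(x) = [2.563511, 2.098464, -0.312077, 2.219789]
Step 3: Dot product.
a^T * proj(x) = 3*2.563511 - 4*2.098464 - 2*(-0.312077) - 5*2.219789 = -11.1781


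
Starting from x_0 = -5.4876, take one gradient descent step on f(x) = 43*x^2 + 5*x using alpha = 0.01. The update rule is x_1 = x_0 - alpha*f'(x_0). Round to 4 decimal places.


We compute the gradient at x_0 and apply the update.
f'(x) = 86*x + 5
f'(-5.4876) = 86*-5.4876 + 5 = -466.9336
x_1 = -5.4876 - 0.01*-466.9336 = -0.8183


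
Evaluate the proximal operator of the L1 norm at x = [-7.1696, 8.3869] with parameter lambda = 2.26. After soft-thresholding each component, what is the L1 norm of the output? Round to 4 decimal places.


Soft-thresholding with lambda = 2.26:
prox(-7.1696) = sign(-7.1696)*max(|-7.1696| - 2.26, 0) = -4.9096
prox(8.3869) = sign(8.3869)*max(|8.3869| - 2.26, 0) = 6.1269
prox(x) = [-4.9096, 6.1269]
||prox(x)||_1 = 4.9096 + 6.1269 = 11.0365


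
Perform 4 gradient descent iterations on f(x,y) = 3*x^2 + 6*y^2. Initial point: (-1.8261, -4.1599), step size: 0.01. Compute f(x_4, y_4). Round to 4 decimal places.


Gradient descent on f(x,y) = 3*x^2 + 6*y^2.
Starting point: (-1.8261, -4.1599), alpha = 0.01
Step 1: grad_x = 2*3*-1.8261 = -10.9566, grad_y = 2*6*-4.1599 = -49.9188
  x_1 = -1.8261 - 0.01*-10.9566 = -1.7165
  y_1 = -4.1599 - 0.01*-49.9188 = -3.6607
Step 2: grad_x = 2*3*-1.7165 = -10.2992, grad_y = 2*6*-3.6607 = -43.9285
  x_2 = -1.7165 - 0.01*-10.2992 = -1.6135
  y_2 = -3.6607 - 0.01*-43.9285 = -3.2214
Step 3: grad_x = 2*3*-1.6135 = -9.6813, grad_y = 2*6*-3.2214 = -38.6571
  x_3 = -1.6135 - 0.01*-9.6813 = -1.5167
  y_3 = -3.2214 - 0.01*-38.6571 = -2.8349
Step 4: grad_x = 2*3*-1.5167 = -9.1004, grad_y = 2*6*-2.8349 = -34.0183
  x_4 = -1.5167 - 0.01*-9.1004 = -1.4257
  y_4 = -2.8349 - 0.01*-34.0183 = -2.4947
f(-1.4257, -2.4947) = 3*(-1.4257)^2 + 6*(-2.4947)^2 = 43.4384


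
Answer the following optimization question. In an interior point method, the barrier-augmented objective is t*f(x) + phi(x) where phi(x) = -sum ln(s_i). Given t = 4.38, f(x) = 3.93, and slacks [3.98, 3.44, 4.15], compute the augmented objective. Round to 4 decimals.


Step 1: Compute log-barrier.
ln values: [1.3813, 1.2355, 1.4231]
phi = -(1.3813 + 1.2355 + 1.4231) = -4.0399
Step 2: Compute augmented objective.
t*f(x) = 4.38*3.93 = 17.2134
Total = 17.2134 - 4.0399 = 13.1735


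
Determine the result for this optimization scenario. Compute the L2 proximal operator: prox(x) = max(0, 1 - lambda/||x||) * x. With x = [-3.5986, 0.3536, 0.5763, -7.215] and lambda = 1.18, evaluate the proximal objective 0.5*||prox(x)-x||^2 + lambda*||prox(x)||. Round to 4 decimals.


Step 1: Compute ||x||.
||x|| = 8.0909
Step 2: Compute scaling factor.
scale = max(0, 1 - 1.18/8.0909) = 0.8542
Step 3: prox(x) = [-3.0738, 0.302, 0.4923, -6.1627]
||prox(x)|| = 6.9109
Step 4: Proximal objective.
0.5*||prox-x||^2 = 0.6962
lambda*||prox|| = 8.1549
Total = 8.8511


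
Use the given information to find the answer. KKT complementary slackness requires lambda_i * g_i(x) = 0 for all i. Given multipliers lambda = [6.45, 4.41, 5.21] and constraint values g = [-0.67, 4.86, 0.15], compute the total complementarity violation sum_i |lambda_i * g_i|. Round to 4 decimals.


KKT complementary slackness check:
lambda_1 * g_1 = 6.45 * -0.67 = -4.3215
lambda_2 * g_2 = 4.41 * 4.86 = 21.4326
lambda_3 * g_3 = 5.21 * 0.15 = 0.7815
Total violation = 4.3215 + 21.4326 + 0.7815 = 26.5356


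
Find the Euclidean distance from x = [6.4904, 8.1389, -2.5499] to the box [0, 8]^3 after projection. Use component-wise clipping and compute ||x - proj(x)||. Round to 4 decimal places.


Project each component onto [0, 8].
clip(6.4904) = 6.4904, clip(8.1389) = 8.0, clip(-2.5499) = 0.0
Projection = [6.4904, 8.0, 0.0]
Squared diffs: [0.0, 0.0193, 6.502]
Distance = sqrt(6.5213) = 2.5537


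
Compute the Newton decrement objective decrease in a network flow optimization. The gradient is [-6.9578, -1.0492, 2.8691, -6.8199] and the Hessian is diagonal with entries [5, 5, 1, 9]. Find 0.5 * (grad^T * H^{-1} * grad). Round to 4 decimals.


Step 1: H is diagonal, so H^(-1) * g = [-1.3916, -0.2098, 2.8691, -0.7578].
Step 2: g^T H^(-1) g = sum_i g_i^2 / H_ii
  = (-6.9578)^2/5 + (-1.0492)^2/5 + (2.8691)^2/1 + (-6.8199)^2/9
  = 9.6822 + 0.2202 + 8.2317 + 5.1679 = 23.302
Step 3: Objective decrease = 0.5 * g^T H^(-1) g = 11.651


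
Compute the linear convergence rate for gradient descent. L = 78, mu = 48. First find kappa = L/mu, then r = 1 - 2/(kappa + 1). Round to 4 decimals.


Step 1: Compute the condition number.
kappa = L/mu = 78/48 = 1.625
Step 2: Compute the convergence rate.
r = 1 - 2/(kappa + 1) = 1 - 2*mu/(L + mu) = (L - mu)/(L + mu) = 30/126 = 0.2381


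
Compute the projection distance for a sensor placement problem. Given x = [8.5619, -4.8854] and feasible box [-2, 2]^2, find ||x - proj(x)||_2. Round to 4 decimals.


Project each component onto [-2, 2].
clip(8.5619) = 2.0, clip(-4.8854) = -2.0
Projection = [2.0, -2.0]
Squared diffs: [43.0585, 8.3255]
Distance = sqrt(51.384) = 7.1683


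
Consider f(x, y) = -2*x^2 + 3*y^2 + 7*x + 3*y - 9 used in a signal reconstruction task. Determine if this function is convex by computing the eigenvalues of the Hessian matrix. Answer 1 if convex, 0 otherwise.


The Hessian of f(x,y) = -2*x^2 + 3*y^2 + 7*x + 3*y - 9 is:
H = [[-4, 0], [0, 6]]
Trace = -4 + 6 = 2
Determinant = -4*6 - (0)^2 = -24
Discriminant = (2)^2 - 4*-24 = 100.0
Eigenvalues: lambda_1 = -4.0, lambda_2 = 6.0
The function is not convex.

0


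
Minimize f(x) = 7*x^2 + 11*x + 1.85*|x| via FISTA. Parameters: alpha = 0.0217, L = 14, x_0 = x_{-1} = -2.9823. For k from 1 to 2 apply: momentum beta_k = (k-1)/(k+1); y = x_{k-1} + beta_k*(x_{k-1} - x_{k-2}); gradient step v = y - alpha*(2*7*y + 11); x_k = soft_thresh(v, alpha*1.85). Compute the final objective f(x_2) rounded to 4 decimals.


FISTA on f(x) = 7*x^2 + 11*x + 1.85*|x|
L = 14, alpha = 0.0217
Iteration 1: beta = 0.0, y = -2.9823 + 0.0*(-2.9823 + 2.9823) = -2.9823
  grad(y) = -30.7522, v = y - alpha*grad = -2.315
  prox(v) = soft_thresh(-2.315, 0.0401) = -2.2748
Iteration 2: beta = 0.3333, y = -2.2748 + 0.3333*(-2.2748 + 2.9823) = -2.039
  grad(y) = -17.5461, v = y - alpha*grad = -1.6583
  prox(v) = soft_thresh(-1.6583, 0.0401) = -1.6181
f(x_2) = 7*(-1.6181)^2 + 11*(-1.6181) + 1.85*|-1.6181| = 3.5223


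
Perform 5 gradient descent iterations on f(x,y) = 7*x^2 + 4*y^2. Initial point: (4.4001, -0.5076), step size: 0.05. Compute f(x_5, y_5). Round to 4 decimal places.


Gradient descent on f(x,y) = 7*x^2 + 4*y^2.
Starting point: (4.4001, -0.5076), alpha = 0.05
Step 1: grad_x = 2*7*4.4001 = 61.6014, grad_y = 2*4*-0.5076 = -4.0608
  x_1 = 4.4001 - 0.05*61.6014 = 1.32
  y_1 = -0.5076 - 0.05*-4.0608 = -0.3046
Step 2: grad_x = 2*7*1.32 = 18.4804, grad_y = 2*4*-0.3046 = -2.4365
  x_2 = 1.32 - 0.05*18.4804 = 0.396
  y_2 = -0.3046 - 0.05*-2.4365 = -0.1827
Step 3: grad_x = 2*7*0.396 = 5.5441, grad_y = 2*4*-0.1827 = -1.4619
  x_3 = 0.396 - 0.05*5.5441 = 0.1188
  y_3 = -0.1827 - 0.05*-1.4619 = -0.1096
Step 4: grad_x = 2*7*0.1188 = 1.6632, grad_y = 2*4*-0.1096 = -0.8771
  x_4 = 0.1188 - 0.05*1.6632 = 0.0356
  y_4 = -0.1096 - 0.05*-0.8771 = -0.0658
Step 5: grad_x = 2*7*0.0356 = 0.499, grad_y = 2*4*-0.0658 = -0.5263
  x_5 = 0.0356 - 0.05*0.499 = 0.0107
  y_5 = -0.0658 - 0.05*-0.5263 = -0.0395
f(0.0107, -0.0395) = 7*0.0107^2 + 4*(-0.0395)^2 = 0.007


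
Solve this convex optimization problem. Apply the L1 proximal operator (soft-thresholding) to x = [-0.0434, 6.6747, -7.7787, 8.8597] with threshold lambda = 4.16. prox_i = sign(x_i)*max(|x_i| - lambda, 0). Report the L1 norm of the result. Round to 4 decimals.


Soft-thresholding with lambda = 4.16:
prox(-0.0434) = sign(-0.0434)*max(|-0.0434| - 4.16, 0) = 0.0
prox(6.6747) = sign(6.6747)*max(|6.6747| - 4.16, 0) = 2.5147
prox(-7.7787) = sign(-7.7787)*max(|-7.7787| - 4.16, 0) = -3.6187
prox(8.8597) = sign(8.8597)*max(|8.8597| - 4.16, 0) = 4.6997
prox(x) = [0.0, 2.5147, -3.6187, 4.6997]
||prox(x)||_1 = 0.0 + 2.5147 + 3.6187 + 4.6997 = 10.8331


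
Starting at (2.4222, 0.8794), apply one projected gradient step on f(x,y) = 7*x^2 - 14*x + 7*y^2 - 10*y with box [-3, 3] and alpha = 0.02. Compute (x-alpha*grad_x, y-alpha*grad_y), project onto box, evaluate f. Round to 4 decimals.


Step 1: Compute gradient at (2.4222, 0.8794).
grad_x = 2*7*2.4222 - 14 = 19.9108
grad_y = 2*7*0.8794 - 10 = 2.3116
Step 2: Gradient step.
x_raw = 2.4222 - 0.02*19.9108 = 2.024
y_raw = 0.8794 - 0.02*2.3116 = 0.8332
Step 3: Project onto [-3, 3].
x_proj = clip(2.024) = 2.024
y_proj = clip(0.8332) = 0.8332
Step 4: Evaluate f.
f(2.024, 0.8332) = -3.1327


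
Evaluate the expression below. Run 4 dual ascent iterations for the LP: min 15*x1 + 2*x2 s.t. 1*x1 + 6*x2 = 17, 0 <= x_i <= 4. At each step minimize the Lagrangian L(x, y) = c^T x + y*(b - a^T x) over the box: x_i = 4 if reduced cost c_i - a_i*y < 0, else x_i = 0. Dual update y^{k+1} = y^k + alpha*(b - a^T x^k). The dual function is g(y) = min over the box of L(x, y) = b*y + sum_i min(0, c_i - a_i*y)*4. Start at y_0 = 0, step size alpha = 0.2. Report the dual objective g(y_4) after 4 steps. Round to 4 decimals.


Dual ascent for LP: min 15*x1 + 2*x2, 1*x1 + 6*x2 = 17, 0 <= x_i <= 4
Step 1: y^k = 0.0, reduced costs: (15.0, 2.0)
  x^k = (0.0, 0.0), subgradient = b - a^T x = 17.0
  y^{k+1} = 0.0 + 0.2*17.0 = 3.4
Step 2: y^k = 3.4, reduced costs: (11.6, -18.4)
  x^k = (0.0, 4.0), subgradient = b - a^T x = -7.0
  y^{k+1} = 3.4 + 0.2*-7.0 = 2.0
Step 3: y^k = 2.0, reduced costs: (13.0, -10.0)
  x^k = (0.0, 4.0), subgradient = b - a^T x = -7.0
  y^{k+1} = 2.0 + 0.2*-7.0 = 0.6
Step 4: y^k = 0.6, reduced costs: (14.4, -1.6)
  x^k = (0.0, 4.0), subgradient = b - a^T x = -7.0
  y^{k+1} = 0.6 + 0.2*-7.0 = -0.8
Dual objective at y_4 = -0.8: reduced costs (15.8, 6.8), box minimizer x = (0.0, 0.0)
g(y_4) = b*y + (c1 - a1*y)*x1 + (c2 - a2*y)*x2 = 17*(-0.8) + 15.8*0.0 + 6.8*0.0 = -13.6 + 0.0 + 0.0 = -13.6


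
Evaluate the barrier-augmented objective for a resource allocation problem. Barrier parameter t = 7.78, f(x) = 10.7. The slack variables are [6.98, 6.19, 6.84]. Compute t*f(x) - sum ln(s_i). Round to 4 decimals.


Step 1: Compute log-barrier.
ln values: [1.943, 1.8229, 1.9228]
phi = -(1.943 + 1.8229 + 1.9228) = -5.6888
Step 2: Compute augmented objective.
t*f(x) = 7.78*10.7 = 83.246
Total = 83.246 - 5.6888 = 77.5572


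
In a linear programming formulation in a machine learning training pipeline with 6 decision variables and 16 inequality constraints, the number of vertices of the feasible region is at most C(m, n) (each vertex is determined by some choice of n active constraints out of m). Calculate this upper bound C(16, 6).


Each vertex corresponds to some choice of n active constraints out of m, so the number of vertices is at most C(m, n) = m! / (n!(m-n)!).
m = 16, n = 6
Numerator: 16 * 15 * 14 * 13 * 12 * 11
Denominator: 6! = 720
C(16, 6) = 8008


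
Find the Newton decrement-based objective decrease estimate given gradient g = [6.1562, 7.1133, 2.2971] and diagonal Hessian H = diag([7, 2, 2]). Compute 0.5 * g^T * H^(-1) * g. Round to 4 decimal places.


Step 1: H is diagonal, so H^(-1) * g = [0.8795, 3.5567, 1.1486].
Step 2: g^T H^(-1) g = sum_i g_i^2 / H_ii
  = (6.1562)^2/7 + (7.1133)^2/2 + (2.2971)^2/2
  = 5.4141 + 25.2995 + 2.6383 = 33.352
Step 3: Objective decrease = 0.5 * g^T H^(-1) g = 16.676


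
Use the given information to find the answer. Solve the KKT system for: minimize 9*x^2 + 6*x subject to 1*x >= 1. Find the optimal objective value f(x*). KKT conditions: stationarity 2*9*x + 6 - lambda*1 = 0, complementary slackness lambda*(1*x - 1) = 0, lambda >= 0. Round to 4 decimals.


Step 1: Try lambda = 0 (constraint inactive).
x_unc = -6/(2*9) = -0.3333
Check: 1*-0.3333 = -0.3333 < 1 -- violated!
Step 2: Constraint must be active: 1*x = 1
x* = 1/1 = 1.0
lambda = (2*9*1.0 + 6)/1 = 24.0
Step 3: Compute optimal value.
f(x*) = 9*1.0^2 + 6*1.0 = 15.0


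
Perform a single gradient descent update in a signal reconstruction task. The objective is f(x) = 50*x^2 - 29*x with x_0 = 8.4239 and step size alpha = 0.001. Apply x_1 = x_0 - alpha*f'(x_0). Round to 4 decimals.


We compute the gradient at x_0 and apply the update.
f'(x) = 100*x - 29
f'(8.4239) = 100*8.4239 - 29 = 813.39
x_1 = 8.4239 - 0.001*813.39 = 7.6105


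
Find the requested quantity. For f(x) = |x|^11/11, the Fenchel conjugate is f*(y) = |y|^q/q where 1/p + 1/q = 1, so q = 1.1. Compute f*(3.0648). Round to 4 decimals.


The conjugate exponent q satisfies 1/p + 1/q = 1.
p = 11, so q = 11/(11 - 1) = 1.1
|y|^q = 3.0648^1.1 = 3.428
f*(3.0648) = 3.428 / 1.1 = 3.1164


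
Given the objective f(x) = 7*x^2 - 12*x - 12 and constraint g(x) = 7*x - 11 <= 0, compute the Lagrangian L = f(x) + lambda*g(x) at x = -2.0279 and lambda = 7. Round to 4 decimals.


Step 1: Evaluate f(x).
f(-2.0279) = 7*(-2.0279)^2 - 12*(-2.0279) - 12 = 41.1214
Step 2: Evaluate g(x).
g(-2.0279) = 7*-2.0279 - 11 = -25.1953
Step 3: Compute Lagrangian.
L = 41.1214 + 7*-25.1953 = -135.2457


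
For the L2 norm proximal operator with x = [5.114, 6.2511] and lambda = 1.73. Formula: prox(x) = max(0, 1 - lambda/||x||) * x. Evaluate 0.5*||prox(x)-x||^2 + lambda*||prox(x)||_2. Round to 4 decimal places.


Step 1: Compute ||x||.
||x|| = 8.0765
Step 2: Compute scaling factor.
scale = max(0, 1 - 1.73/8.0765) = 0.7858
Step 3: prox(x) = [4.0186, 4.9121]
||prox(x)|| = 6.3465
Step 4: Proximal objective.
0.5*||prox-x||^2 = 1.4965
lambda*||prox|| = 10.9794
Total = 12.4758


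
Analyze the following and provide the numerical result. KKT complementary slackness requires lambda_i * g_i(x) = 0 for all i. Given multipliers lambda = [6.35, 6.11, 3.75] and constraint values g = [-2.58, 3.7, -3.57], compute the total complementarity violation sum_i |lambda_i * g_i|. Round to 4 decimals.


KKT complementary slackness check:
lambda_1 * g_1 = 6.35 * -2.58 = -16.383
lambda_2 * g_2 = 6.11 * 3.7 = 22.607
lambda_3 * g_3 = 3.75 * -3.57 = -13.3875
Total violation = 16.383 + 22.607 + 13.3875 = 52.3775


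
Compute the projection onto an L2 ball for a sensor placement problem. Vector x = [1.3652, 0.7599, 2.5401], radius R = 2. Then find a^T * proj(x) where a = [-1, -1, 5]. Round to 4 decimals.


Step 1: Compute ||x|| (intermediates to 6 decimals).
||x|| = sqrt(1.3652^2 + 0.7599^2 + 2.5401^2) = 2.982168
Step 2: Project.
Since ||x|| > R, scale = R/||x|| = 2/2.982168 = 0.670653, proj(x) = scale * x
proj(x) = [0.915575, 0.509629, 1.703526]
Step 3: Dot product.
a^T * proj(x) = -1*0.915575 - 1*0.509629 + 5*1.703526 = 7.0924


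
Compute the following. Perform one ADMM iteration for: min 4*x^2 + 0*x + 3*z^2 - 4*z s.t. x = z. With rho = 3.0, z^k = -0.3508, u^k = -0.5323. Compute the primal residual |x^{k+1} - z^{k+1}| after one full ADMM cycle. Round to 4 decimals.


ADMM iteration with rho = 3.0, z^k = -0.3508, u^k = -0.5323
Step 1: x-update.
Minimize 4*x^2 + 0*x + (3.0/2)*(x + 0.3508 - 0.5323)^2
FOC: (2*4 + 3.0)*x = 0 + 3.0*(-0.3508 + 0.5323)
x^{k+1} = 0.0495
Step 2: z-update.
Minimize 3*z^2 - 4*z + (3.0/2)*(0.0495 - z - 0.5323)^2
FOC: (2*3 + 3.0)*z = 4 + 3.0*(0.0495 - 0.5323)
z^{k+1} = 0.2835
Step 3: u-update.
u^{k+1} = -0.5323 + 0.0495 - 0.2835 = -0.7663
Step 4: Primal residual = |0.0495 - 0.2835| = 0.234


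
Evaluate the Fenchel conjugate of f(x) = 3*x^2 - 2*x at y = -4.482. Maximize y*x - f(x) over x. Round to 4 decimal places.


f*(y) = sup_x {y*x - a*x^2 - b*x} = sup_x {(y-b)*x - a*x^2}
FOC: (y - b) - 2a*x = 0 => x* = (y - b)/(2a)
x* = (-4.482 + 2)/(2*3) = -0.4137
f*(-4.482) = (y-b)^2/(4a) = (-4.482 + 2)^2/(4*3)
= 6.1603/12 = 0.5134


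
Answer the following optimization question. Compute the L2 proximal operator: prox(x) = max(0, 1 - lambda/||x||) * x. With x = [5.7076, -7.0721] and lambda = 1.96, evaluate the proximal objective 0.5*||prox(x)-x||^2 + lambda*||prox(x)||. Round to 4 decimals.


Step 1: Compute ||x||.
||x|| = 9.088
Step 2: Compute scaling factor.
scale = max(0, 1 - 1.96/9.088) = 0.7843
Step 3: prox(x) = [4.4766, -5.5469]
||prox(x)|| = 7.128
Step 4: Proximal objective.
0.5*||prox-x||^2 = 1.9208
lambda*||prox|| = 13.9709
Total = 15.8916


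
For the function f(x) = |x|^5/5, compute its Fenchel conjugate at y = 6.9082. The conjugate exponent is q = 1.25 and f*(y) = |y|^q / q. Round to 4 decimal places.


The conjugate exponent q satisfies 1/p + 1/q = 1.
p = 5, so q = 5/(5 - 1) = 1.25
|y|^q = 6.9082^1.25 = 11.1997
f*(6.9082) = 11.1997 / 1.25 = 8.9598


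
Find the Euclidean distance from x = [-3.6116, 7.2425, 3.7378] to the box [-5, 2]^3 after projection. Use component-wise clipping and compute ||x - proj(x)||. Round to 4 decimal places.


Project each component onto [-5, 2].
clip(-3.6116) = -3.6116, clip(7.2425) = 2.0, clip(3.7378) = 2.0
Projection = [-3.6116, 2.0, 2.0]
Squared diffs: [0.0, 27.4838, 3.0199]
Distance = sqrt(30.5037) = 5.523


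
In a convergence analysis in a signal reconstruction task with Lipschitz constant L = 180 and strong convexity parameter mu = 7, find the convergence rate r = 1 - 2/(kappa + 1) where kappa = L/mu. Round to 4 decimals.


Step 1: Compute the condition number.
kappa = L/mu = 180/7 = 25.7143
Step 2: Compute the convergence rate.
r = 1 - 2/(kappa + 1) = 1 - 2*mu/(L + mu) = (L - mu)/(L + mu) = 173/187 = 0.9251


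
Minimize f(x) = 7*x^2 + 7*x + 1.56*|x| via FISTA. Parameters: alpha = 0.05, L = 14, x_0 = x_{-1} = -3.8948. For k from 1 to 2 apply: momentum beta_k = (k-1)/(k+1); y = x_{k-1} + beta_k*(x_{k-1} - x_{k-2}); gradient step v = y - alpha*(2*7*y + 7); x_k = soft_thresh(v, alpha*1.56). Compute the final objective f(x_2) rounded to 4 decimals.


FISTA on f(x) = 7*x^2 + 7*x + 1.56*|x|
L = 14, alpha = 0.05
Iteration 1: beta = 0.0, y = -3.8948 + 0.0*(-3.8948 + 3.8948) = -3.8948
  grad(y) = -47.5272, v = y - alpha*grad = -1.5184
  prox(v) = soft_thresh(-1.5184, 0.078) = -1.4404
Iteration 2: beta = 0.3333, y = -1.4404 + 0.3333*(-1.4404 + 3.8948) = -0.6223
  grad(y) = -1.7125, v = y - alpha*grad = -0.5367
  prox(v) = soft_thresh(-0.5367, 0.078) = -0.4587
f(x_2) = 7*(-0.4587)^2 + 7*(-0.4587) + 1.56*|-0.4587| = -1.0225


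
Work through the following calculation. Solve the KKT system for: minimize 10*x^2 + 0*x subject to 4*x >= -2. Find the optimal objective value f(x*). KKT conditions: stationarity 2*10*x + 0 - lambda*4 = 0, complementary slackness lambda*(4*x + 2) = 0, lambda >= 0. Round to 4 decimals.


Step 1: Try lambda = 0 (constraint inactive).
Stationarity: 2*10*x + 0 = 0
x* = 0/(2*10) = 0.0
Check constraint: 4*0.0 = 0.0 >= -2 -- satisfied.
Step 2: Compute optimal value.
f(x*) = 10*0.0^2 + 0*0.0 = 0.0


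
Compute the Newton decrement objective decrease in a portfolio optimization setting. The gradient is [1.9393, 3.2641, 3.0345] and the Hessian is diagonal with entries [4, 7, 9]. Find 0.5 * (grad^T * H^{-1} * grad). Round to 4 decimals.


Step 1: H is diagonal, so H^(-1) * g = [0.4848, 0.4663, 0.3372].
Step 2: g^T H^(-1) g = sum_i g_i^2 / H_ii
  = (1.9393)^2/4 + (3.2641)^2/7 + (3.0345)^2/9
  = 0.9402 + 1.522 + 1.0231 = 3.4854
Step 3: Objective decrease = 0.5 * g^T H^(-1) g = 1.7427


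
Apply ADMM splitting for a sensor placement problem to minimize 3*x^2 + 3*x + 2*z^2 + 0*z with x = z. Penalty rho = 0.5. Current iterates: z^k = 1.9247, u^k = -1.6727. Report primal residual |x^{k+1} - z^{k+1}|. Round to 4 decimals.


ADMM iteration with rho = 0.5, z^k = 1.9247, u^k = -1.6727
Step 1: x-update.
Minimize 3*x^2 + 3*x + (0.5/2)*(x - 1.9247 - 1.6727)^2
FOC: (2*3 + 0.5)*x = -3 + 0.5*(1.9247 + 1.6727)
x^{k+1} = -0.1848
Step 2: z-update.
Minimize 2*z^2 + 0*z + (0.5/2)*(-0.1848 - z - 1.6727)^2
FOC: (2*2 + 0.5)*z = 0 + 0.5*(-0.1848 - 1.6727)
z^{k+1} = -0.2064
Step 3: u-update.
u^{k+1} = -1.6727 - 0.1848 + 0.2064 = -1.6511
Step 4: Primal residual = |-0.1848 + 0.2064| = 0.0216


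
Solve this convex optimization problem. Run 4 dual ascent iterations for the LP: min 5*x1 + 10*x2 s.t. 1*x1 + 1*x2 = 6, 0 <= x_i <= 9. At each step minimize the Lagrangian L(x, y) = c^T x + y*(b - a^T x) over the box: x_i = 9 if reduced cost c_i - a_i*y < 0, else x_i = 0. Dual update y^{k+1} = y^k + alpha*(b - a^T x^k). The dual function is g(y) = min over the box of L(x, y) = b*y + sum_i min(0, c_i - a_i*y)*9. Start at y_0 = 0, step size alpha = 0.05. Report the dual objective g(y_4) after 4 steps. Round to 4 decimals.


Dual ascent for LP: min 5*x1 + 10*x2, 1*x1 + 1*x2 = 6, 0 <= x_i <= 9
Step 1: y^k = 0.0, reduced costs: (5.0, 10.0)
  x^k = (0.0, 0.0), subgradient = b - a^T x = 6.0
  y^{k+1} = 0.0 + 0.05*6.0 = 0.3
Step 2: y^k = 0.3, reduced costs: (4.7, 9.7)
  x^k = (0.0, 0.0), subgradient = b - a^T x = 6.0
  y^{k+1} = 0.3 + 0.05*6.0 = 0.6
Step 3: y^k = 0.6, reduced costs: (4.4, 9.4)
  x^k = (0.0, 0.0), subgradient = b - a^T x = 6.0
  y^{k+1} = 0.6 + 0.05*6.0 = 0.9
Step 4: y^k = 0.9, reduced costs: (4.1, 9.1)
  x^k = (0.0, 0.0), subgradient = b - a^T x = 6.0
  y^{k+1} = 0.9 + 0.05*6.0 = 1.2
Dual objective at y_4 = 1.2: reduced costs (3.8, 8.8), box minimizer x = (0.0, 0.0)
g(y_4) = b*y + (c1 - a1*y)*x1 + (c2 - a2*y)*x2 = 6*1.2 + 3.8*0.0 + 8.8*0.0 = 7.2 + 0.0 + 0.0 = 7.2


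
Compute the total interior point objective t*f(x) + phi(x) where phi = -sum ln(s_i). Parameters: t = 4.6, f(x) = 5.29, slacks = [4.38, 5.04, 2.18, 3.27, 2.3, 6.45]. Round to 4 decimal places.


Step 1: Compute log-barrier.
ln values: [1.477, 1.6174, 0.7793, 1.1848, 0.8329, 1.8641]
phi = -(1.477 + 1.6174 + 0.7793 + 1.1848 + 0.8329 + 1.8641) = -7.7556
Step 2: Compute augmented objective.
t*f(x) = 4.6*5.29 = 24.334
Total = 24.334 - 7.7556 = 16.5784


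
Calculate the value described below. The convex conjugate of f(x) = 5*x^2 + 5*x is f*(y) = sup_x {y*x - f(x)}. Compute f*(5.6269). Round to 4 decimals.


f*(y) = sup_x {y*x - a*x^2 - b*x} = sup_x {(y-b)*x - a*x^2}
FOC: (y - b) - 2a*x = 0 => x* = (y - b)/(2a)
x* = (5.6269 - 5)/(2*5) = 0.0627
f*(5.6269) = (y-b)^2/(4a) = (5.6269 - 5)^2/(4*5)
= 0.393/20 = 0.0197


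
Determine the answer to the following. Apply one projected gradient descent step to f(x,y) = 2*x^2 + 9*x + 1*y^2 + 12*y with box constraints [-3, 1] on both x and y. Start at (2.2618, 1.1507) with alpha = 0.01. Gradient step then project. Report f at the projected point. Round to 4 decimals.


Step 1: Compute gradient at (2.2618, 1.1507).
grad_x = 2*2*2.2618 + 9 = 18.0472
grad_y = 2*1*1.1507 + 12 = 14.3014
Step 2: Gradient step.
x_raw = 2.2618 - 0.01*18.0472 = 2.0813
y_raw = 1.1507 - 0.01*14.3014 = 1.0077
Step 3: Project onto [-3, 1].
x_proj = clip(2.0813) = 1.0
y_proj = clip(1.0077) = 1.0
Step 4: Evaluate f.
f(1.0, 1.0) = 24.0


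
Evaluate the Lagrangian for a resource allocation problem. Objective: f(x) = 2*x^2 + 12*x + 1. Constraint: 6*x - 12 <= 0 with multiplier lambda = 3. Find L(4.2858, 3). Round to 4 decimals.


Step 1: Evaluate f(x).
f(4.2858) = 2*4.2858^2 + 12*4.2858 + 1 = 89.1658
Step 2: Evaluate g(x).
g(4.2858) = 6*4.2858 - 12 = 13.7148
Step 3: Compute Lagrangian.
L = 89.1658 + 3*13.7148 = 130.3102


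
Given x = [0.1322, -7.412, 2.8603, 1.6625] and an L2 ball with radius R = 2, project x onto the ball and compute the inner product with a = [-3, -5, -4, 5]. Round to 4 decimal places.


Step 1: Compute ||x|| (intermediates to 6 decimals).
||x|| = sqrt(0.1322^2 + (-7.412)^2 + 2.8603^2 + 1.6625^2) = 8.117909
Step 2: Project.
Since ||x|| > R, scale = R/||x|| = 2/8.117909 = 0.246369, proj(x) = scale * x
proj(x) = [0.03257, -1.826087, 0.704689, 0.409588]
Step 3: Dot product.
a^T * proj(x) = -3*0.03257 - 5*(-1.826087) - 4*0.704689 + 5*0.409588 = 8.2619


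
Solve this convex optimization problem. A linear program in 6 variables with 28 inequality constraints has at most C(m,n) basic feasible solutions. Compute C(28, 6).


Each vertex corresponds to some choice of n active constraints out of m, so the number of vertices is at most C(m, n) = m! / (n!(m-n)!).
m = 28, n = 6
Numerator: 28 * 27 * 26 * 25 * 24 * 23
Denominator: 6! = 720
C(28, 6) = 376740


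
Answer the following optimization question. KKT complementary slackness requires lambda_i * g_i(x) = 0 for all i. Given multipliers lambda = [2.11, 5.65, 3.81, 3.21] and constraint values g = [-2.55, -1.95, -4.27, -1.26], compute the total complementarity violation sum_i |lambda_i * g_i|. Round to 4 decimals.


KKT complementary slackness check:
lambda_1 * g_1 = 2.11 * -2.55 = -5.3805
lambda_2 * g_2 = 5.65 * -1.95 = -11.0175
lambda_3 * g_3 = 3.81 * -4.27 = -16.2687
lambda_4 * g_4 = 3.21 * -1.26 = -4.0446
Total violation = 5.3805 + 11.0175 + 16.2687 + 4.0446 = 36.7113


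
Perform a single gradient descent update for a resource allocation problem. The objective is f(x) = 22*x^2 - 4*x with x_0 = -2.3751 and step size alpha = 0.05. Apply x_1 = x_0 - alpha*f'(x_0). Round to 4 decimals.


We compute the gradient at x_0 and apply the update.
f'(x) = 44*x - 4
f'(-2.3751) = 44*-2.3751 - 4 = -108.5044
x_1 = -2.3751 - 0.05*-108.5044 = 3.0501


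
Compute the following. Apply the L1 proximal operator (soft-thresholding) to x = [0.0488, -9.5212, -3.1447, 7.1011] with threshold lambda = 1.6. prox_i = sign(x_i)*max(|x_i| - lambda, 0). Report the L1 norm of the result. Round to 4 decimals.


Soft-thresholding with lambda = 1.6:
prox(0.0488) = sign(0.0488)*max(|0.0488| - 1.6, 0) = 0.0
prox(-9.5212) = sign(-9.5212)*max(|-9.5212| - 1.6, 0) = -7.9212
prox(-3.1447) = sign(-3.1447)*max(|-3.1447| - 1.6, 0) = -1.5447
prox(7.1011) = sign(7.1011)*max(|7.1011| - 1.6, 0) = 5.5011
prox(x) = [0.0, -7.9212, -1.5447, 5.5011]
||prox(x)||_1 = 0.0 + 7.9212 + 1.5447 + 5.5011 = 14.967


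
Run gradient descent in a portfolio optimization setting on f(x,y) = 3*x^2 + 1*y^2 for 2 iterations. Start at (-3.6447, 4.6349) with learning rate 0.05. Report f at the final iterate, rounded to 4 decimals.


Gradient descent on f(x,y) = 3*x^2 + 1*y^2.
Starting point: (-3.6447, 4.6349), alpha = 0.05
Step 1: grad_x = 2*3*-3.6447 = -21.8682, grad_y = 2*1*4.6349 = 9.2698
  x_1 = -3.6447 - 0.05*-21.8682 = -2.5513
  y_1 = 4.6349 - 0.05*9.2698 = 4.1714
Step 2: grad_x = 2*3*-2.5513 = -15.3077, grad_y = 2*1*4.1714 = 8.3428
  x_2 = -2.5513 - 0.05*-15.3077 = -1.7859
  y_2 = 4.1714 - 0.05*8.3428 = 3.7543
f(-1.7859, 3.7543) = 3*(-1.7859)^2 + 1*3.7543^2 = 23.6629


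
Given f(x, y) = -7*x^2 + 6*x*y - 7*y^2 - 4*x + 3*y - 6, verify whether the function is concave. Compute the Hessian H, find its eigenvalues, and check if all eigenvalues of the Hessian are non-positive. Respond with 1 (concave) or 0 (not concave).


The Hessian of f(x,y) = -7*x^2 + 6*x*y - 7*y^2 - 4*x + 3*y - 6 is:
H = [[-14, 6], [6, -14]]
Trace = -14 - 14 = -28
Determinant = -14*-14 - (6)^2 = 160
Discriminant = (-28)^2 - 4*160 = 144.0
Eigenvalues: lambda_1 = -20.0, lambda_2 = -8.0
The function is concave.

1


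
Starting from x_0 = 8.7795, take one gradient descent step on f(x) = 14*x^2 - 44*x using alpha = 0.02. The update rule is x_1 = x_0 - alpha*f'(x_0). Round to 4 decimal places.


We compute the gradient at x_0 and apply the update.
f'(x) = 28*x - 44
f'(8.7795) = 28*8.7795 - 44 = 201.826
x_1 = 8.7795 - 0.02*201.826 = 4.743


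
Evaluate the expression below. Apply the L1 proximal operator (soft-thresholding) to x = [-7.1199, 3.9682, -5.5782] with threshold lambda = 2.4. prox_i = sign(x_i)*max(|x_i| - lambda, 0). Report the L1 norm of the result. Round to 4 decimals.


Soft-thresholding with lambda = 2.4:
prox(-7.1199) = sign(-7.1199)*max(|-7.1199| - 2.4, 0) = -4.7199
prox(3.9682) = sign(3.9682)*max(|3.9682| - 2.4, 0) = 1.5682
prox(-5.5782) = sign(-5.5782)*max(|-5.5782| - 2.4, 0) = -3.1782
prox(x) = [-4.7199, 1.5682, -3.1782]
||prox(x)||_1 = 4.7199 + 1.5682 + 3.1782 = 9.4663


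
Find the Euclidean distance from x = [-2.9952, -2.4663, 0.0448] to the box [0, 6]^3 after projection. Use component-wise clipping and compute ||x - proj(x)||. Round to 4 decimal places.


Project each component onto [0, 6].
clip(-2.9952) = 0.0, clip(-2.4663) = 0.0, clip(0.0448) = 0.0448
Projection = [0.0, 0.0, 0.0448]
Squared diffs: [8.9712, 6.0826, 0.0]
Distance = sqrt(15.0538) = 3.8799
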